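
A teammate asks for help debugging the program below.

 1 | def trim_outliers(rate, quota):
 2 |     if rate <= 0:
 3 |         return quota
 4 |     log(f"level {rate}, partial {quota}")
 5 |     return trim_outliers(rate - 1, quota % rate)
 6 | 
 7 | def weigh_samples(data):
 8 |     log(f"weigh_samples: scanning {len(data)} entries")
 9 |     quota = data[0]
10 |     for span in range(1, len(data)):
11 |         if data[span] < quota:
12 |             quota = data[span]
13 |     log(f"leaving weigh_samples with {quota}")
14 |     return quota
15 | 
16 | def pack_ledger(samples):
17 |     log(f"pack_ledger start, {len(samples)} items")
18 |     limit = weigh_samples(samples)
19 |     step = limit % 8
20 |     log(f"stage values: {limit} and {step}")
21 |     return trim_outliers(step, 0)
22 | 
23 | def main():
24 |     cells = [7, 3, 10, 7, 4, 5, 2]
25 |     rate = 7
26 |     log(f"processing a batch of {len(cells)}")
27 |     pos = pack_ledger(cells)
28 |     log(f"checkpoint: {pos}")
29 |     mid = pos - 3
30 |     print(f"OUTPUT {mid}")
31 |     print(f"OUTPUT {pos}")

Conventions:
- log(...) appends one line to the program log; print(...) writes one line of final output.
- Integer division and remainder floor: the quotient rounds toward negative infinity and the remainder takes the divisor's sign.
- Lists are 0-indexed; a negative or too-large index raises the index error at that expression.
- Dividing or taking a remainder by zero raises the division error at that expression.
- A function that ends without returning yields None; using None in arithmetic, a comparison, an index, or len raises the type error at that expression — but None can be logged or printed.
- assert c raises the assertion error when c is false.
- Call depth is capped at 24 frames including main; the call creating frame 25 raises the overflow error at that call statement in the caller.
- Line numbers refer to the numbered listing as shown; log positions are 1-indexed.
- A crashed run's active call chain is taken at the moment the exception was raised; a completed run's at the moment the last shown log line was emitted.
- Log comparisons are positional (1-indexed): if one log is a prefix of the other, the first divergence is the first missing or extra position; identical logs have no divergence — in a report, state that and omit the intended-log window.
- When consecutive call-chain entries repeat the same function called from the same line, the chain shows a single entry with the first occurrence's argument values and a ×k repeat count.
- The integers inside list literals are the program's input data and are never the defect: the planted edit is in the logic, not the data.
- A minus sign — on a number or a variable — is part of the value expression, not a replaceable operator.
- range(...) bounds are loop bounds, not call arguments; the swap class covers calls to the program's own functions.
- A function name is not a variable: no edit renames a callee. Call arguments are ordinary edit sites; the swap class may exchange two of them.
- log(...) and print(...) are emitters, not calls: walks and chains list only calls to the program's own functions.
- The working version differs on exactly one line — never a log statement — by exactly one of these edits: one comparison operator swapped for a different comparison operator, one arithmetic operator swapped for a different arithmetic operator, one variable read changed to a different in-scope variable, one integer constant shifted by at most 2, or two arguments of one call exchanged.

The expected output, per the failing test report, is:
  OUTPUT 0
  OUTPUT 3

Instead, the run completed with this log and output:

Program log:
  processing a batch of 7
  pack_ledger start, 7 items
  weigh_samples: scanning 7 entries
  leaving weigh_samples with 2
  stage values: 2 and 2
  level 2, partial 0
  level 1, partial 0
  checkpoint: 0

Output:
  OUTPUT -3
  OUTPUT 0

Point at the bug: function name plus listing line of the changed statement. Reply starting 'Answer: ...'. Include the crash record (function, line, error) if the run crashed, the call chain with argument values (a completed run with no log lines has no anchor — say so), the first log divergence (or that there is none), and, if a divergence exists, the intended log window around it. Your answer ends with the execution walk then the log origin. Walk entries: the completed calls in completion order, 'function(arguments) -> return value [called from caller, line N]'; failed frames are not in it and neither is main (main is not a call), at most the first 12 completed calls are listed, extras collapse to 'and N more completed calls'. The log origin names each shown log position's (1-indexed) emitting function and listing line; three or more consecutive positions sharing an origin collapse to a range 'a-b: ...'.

Answer: the defect is in trim_outliers at line 5.
Key fact: Everything matches until log position 7, which reads 'level 1, partial 0' in place of 'level 1, partial 2'.
Call chain: main.
First divergence: position 7 — shown 'level 1, partial 0', intended 'level 1, partial 2'.
Intended log window:
  5: stage values: 2 and 2
  6: level 2, partial 0
  7: level 1, partial 2
  8: checkpoint: 3
Execution walk:
  weigh_samples([7, 3, 10, 7, 4, 5, 2]) -> 2  [called from pack_ledger, line 18]
  trim_outliers(0, 0) -> 0  [called from trim_outliers, line 5]
  trim_outliers(1, 0) -> 0  [called from trim_outliers, line 5]
  trim_outliers(2, 0) -> 0  [called from pack_ledger, line 21]
  pack_ledger([7, 3, 10, 7, 4, 5, 2]) -> 0  [called from main, line 27]
Origin of each log line:
  1 — main, line 26
  2 — pack_ledger, line 17
  3 — weigh_samples, line 8
  4 — weigh_samples, line 13
  5 — pack_ledger, line 20
  6 — trim_outliers, line 4
  7 — trim_outliers, line 4
  8 — main, line 28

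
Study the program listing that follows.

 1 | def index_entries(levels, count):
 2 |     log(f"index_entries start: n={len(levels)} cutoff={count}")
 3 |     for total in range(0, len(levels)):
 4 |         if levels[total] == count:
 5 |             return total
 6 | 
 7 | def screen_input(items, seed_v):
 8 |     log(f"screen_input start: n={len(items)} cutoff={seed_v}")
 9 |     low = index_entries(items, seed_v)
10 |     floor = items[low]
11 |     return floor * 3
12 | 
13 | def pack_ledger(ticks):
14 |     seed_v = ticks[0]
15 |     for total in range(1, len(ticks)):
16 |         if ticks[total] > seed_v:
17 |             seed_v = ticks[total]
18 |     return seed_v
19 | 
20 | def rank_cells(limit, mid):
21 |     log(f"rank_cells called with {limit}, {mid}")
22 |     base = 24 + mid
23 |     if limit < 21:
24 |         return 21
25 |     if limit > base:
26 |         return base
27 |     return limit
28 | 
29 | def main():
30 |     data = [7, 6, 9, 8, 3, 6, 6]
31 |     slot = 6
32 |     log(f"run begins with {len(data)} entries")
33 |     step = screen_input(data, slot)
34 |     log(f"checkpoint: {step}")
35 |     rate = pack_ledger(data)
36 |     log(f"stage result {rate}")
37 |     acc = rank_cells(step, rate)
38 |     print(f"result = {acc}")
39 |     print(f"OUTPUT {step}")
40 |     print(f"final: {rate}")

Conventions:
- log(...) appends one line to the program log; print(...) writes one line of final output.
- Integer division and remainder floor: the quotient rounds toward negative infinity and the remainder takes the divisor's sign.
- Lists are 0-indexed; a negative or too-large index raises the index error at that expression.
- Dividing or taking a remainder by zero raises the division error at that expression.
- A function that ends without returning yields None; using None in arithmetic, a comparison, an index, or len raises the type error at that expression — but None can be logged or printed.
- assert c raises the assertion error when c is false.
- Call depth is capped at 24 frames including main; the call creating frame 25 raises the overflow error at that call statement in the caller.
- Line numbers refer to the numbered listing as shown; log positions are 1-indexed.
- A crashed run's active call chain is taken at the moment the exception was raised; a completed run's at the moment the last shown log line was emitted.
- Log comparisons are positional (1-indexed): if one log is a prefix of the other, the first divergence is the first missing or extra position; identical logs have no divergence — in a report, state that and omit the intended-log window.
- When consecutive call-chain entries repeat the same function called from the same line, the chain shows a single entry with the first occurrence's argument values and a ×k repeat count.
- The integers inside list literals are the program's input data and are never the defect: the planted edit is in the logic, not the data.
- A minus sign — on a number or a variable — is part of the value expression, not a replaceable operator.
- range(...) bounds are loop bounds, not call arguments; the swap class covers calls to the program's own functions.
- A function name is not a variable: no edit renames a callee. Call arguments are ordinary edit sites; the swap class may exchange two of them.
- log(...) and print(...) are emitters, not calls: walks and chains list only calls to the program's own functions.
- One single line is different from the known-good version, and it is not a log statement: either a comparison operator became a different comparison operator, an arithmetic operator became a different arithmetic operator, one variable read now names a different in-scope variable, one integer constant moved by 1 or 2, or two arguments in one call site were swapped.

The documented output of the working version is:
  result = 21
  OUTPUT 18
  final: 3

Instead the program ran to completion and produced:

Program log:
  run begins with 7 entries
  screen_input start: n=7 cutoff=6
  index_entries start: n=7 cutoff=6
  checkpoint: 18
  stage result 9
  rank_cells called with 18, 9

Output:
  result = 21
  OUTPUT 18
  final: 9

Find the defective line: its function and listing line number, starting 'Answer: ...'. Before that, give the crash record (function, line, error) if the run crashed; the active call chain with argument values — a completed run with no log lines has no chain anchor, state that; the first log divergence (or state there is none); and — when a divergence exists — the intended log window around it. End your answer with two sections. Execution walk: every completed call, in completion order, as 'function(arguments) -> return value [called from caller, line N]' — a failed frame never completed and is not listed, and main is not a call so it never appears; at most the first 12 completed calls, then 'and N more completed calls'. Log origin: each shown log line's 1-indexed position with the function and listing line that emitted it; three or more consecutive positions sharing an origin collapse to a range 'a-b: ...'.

Answer: the defect is in pack_ledger at line 16.
Core observation: Log line 5 is where behavior first shows: 'stage result 9' appears instead of 'stage result 3'.
Call chain: main -> rank_cells(18, 9) (called at line 37).
First divergence: position 5 — the shown line 'stage result 9' should read 'stage result 3'.
Intended log window:
  3: index_entries start: n=7 cutoff=6
  4: checkpoint: 18
  5: stage result 3
  6: rank_cells called with 18, 3
Execution walk:
  index_entries([7, 6, 9, 8, 3, 6, 6], 6) -> 1  [called from screen_input, line 9]
  screen_input([7, 6, 9, 8, 3, 6, 6], 6) -> 18  [called from main, line 33]
  pack_ledger([7, 6, 9, 8, 3, 6, 6]) -> 9  [called from main, line 35]
  rank_cells(18, 9) -> 21  [called from main, line 37]
Log origin:
  1: emitted by main (line 32)
  2: emitted by screen_input (line 8)
  3: emitted by index_entries (line 2)
  4: emitted by main (line 34)
  5: emitted by main (line 36)
  6: emitted by rank_cells (line 21)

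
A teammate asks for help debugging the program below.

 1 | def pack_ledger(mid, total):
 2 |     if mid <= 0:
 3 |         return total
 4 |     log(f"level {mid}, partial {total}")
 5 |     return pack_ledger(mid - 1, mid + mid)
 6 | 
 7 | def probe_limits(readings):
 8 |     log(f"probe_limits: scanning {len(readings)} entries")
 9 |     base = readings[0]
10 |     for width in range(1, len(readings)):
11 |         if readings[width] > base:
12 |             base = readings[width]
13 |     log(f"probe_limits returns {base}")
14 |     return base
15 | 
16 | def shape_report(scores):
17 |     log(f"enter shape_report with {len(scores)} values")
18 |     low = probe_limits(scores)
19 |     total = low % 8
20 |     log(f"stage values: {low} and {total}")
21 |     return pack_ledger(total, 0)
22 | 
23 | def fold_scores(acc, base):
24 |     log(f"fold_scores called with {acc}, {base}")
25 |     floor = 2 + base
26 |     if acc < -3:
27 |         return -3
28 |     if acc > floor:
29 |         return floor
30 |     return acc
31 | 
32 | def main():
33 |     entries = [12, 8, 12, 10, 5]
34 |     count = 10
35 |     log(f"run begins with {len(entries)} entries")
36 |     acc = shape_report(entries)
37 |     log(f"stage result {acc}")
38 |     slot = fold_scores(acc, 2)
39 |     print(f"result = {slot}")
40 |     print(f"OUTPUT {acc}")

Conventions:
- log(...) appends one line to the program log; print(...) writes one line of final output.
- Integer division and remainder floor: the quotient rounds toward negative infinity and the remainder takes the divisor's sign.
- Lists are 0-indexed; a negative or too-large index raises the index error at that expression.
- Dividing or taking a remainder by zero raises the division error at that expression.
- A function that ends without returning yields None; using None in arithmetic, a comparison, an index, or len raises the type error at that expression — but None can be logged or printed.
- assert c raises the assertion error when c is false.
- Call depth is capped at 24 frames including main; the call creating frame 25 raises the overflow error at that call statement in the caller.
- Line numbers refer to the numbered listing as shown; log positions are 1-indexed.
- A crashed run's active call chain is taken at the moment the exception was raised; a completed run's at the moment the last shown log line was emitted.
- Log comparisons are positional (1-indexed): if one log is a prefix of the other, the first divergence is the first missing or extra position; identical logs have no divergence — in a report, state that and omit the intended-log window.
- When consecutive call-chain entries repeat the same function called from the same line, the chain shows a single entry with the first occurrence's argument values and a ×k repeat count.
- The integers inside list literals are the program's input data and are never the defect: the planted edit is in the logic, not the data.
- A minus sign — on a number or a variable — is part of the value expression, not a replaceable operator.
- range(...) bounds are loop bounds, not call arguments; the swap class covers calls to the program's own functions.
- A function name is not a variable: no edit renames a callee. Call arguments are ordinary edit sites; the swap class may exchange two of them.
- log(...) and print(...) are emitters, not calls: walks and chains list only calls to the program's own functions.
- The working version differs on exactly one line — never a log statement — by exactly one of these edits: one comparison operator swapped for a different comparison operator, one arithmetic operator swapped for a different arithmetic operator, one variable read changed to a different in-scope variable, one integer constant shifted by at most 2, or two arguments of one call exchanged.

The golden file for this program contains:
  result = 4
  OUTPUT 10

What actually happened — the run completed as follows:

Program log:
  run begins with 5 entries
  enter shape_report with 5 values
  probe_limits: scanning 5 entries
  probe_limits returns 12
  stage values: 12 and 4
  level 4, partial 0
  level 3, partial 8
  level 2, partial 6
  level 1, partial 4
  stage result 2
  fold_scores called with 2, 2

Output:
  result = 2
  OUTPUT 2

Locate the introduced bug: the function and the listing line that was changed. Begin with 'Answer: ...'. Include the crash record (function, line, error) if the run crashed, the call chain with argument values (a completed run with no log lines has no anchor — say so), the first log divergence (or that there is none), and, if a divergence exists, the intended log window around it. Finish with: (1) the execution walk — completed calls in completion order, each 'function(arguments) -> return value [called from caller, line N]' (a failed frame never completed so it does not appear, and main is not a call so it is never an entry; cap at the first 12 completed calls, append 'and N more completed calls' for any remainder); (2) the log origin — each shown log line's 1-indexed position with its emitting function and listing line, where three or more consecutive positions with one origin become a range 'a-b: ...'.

Answer: the defect is in pack_ledger at line 5.
Core observation: The earliest visible damage is log position 7 — 'level 3, partial 8' rather than the intended 'level 3, partial 4'.
Call chain: main -> fold_scores(2, 2) (called at line 38).
First divergence: position 7 — the shown line 'level 3, partial 8' should read 'level 3, partial 4'.
Intended log window:
  5: stage values: 12 and 4
  6: level 4, partial 0
  7: level 3, partial 4
  8: level 2, partial 7
Execution walk:
  probe_limits([12, 8, 12, 10, 5]) -> 12  [called from shape_report, line 18]
  pack_ledger(0, 2) -> 2  [called from pack_ledger, line 5]
  pack_ledger(1, 4) -> 2  [called from pack_ledger, line 5]
  pack_ledger(2, 6) -> 2  [called from pack_ledger, line 5]
  pack_ledger(3, 8) -> 2  [called from pack_ledger, line 5]
  pack_ledger(4, 0) -> 2  [called from shape_report, line 21]
  shape_report([12, 8, 12, 10, 5]) -> 2  [called from main, line 36]
  fold_scores(2, 2) -> 2  [called from main, line 38]
Log origins:
  1: from main, line 35
  2: from shape_report, line 17
  3: from probe_limits, line 8
  4: from probe_limits, line 13
  5: from shape_report, line 20
  6-9: from pack_ledger, line 4
  10: from main, line 37
  11: from fold_scores, line 24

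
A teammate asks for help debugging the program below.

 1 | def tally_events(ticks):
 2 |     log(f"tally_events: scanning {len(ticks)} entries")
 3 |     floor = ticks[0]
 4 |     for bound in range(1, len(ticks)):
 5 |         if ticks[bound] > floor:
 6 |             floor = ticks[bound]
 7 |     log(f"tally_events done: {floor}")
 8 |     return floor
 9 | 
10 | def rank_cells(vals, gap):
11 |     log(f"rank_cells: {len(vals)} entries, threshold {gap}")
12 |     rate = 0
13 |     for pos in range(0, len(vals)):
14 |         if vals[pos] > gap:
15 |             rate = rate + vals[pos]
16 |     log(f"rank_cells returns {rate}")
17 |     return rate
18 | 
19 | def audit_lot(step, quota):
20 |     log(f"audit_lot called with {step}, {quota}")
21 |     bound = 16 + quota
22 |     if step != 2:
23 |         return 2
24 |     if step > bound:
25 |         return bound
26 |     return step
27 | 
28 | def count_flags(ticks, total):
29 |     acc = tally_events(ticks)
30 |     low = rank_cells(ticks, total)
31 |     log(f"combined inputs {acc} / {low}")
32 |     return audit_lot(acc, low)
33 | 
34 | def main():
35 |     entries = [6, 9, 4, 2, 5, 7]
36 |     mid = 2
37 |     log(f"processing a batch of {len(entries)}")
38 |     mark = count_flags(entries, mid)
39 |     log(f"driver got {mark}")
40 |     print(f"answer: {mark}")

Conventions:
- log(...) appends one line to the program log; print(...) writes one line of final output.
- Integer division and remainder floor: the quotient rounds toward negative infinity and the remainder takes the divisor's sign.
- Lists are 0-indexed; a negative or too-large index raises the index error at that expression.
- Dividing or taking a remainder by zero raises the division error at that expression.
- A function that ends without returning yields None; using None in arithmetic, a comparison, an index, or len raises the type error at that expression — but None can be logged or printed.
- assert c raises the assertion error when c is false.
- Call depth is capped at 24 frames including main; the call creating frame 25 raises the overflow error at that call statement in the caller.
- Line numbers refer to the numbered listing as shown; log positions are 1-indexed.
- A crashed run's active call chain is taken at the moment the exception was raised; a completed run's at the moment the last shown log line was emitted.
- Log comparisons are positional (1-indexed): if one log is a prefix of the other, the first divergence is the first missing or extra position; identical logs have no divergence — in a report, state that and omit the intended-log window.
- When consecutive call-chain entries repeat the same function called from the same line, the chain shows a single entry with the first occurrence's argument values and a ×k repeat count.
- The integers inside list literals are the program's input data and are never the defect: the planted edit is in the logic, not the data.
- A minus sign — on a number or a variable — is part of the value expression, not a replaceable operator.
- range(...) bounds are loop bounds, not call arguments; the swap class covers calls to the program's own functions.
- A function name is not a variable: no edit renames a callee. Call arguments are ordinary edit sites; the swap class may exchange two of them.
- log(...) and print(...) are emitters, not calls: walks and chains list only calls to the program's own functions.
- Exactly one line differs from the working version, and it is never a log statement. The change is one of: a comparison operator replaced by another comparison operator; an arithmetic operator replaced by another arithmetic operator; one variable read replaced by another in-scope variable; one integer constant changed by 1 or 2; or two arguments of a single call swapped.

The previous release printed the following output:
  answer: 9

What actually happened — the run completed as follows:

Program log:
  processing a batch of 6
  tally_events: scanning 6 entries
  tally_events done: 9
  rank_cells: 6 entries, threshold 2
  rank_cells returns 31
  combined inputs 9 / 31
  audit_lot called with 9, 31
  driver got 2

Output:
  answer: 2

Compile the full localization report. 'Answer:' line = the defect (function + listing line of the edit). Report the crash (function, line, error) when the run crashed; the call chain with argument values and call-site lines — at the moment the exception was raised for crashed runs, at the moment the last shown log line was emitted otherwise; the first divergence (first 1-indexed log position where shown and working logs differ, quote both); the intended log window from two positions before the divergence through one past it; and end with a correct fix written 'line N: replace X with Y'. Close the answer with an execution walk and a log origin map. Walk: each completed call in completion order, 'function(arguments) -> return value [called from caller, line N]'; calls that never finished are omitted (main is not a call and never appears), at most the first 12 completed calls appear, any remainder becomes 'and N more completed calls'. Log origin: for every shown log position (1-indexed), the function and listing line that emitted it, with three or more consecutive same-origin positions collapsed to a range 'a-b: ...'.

Answer: the defect is in audit_lot at line 22.
The tell: At log position 8 the runs split — shown 'driver got 2', but the working version logs 'driver got 9'.
Call chain: main.
First divergence: position 8; shown 'driver got 2' vs intended 'driver got 9'.
Intended log window:
  6: combined inputs 9 / 31
  7: audit_lot called with 9, 31
  8: driver got 9
Execution walk:
  tally_events([6, 9, 4, 2, 5, 7]) -> 9  [called from count_flags, line 29]
  rank_cells([6, 9, 4, 2, 5, 7], 2) -> 31  [called from count_flags, line 30]
  audit_lot(9, 31) -> 2  [called from count_flags, line 32]
  count_flags([6, 9, 4, 2, 5, 7], 2) -> 2  [called from main, line 38]
Log line origins:
  1: emitted by main (line 37)
  2: emitted by tally_events (line 2)
  3: emitted by tally_events (line 7)
  4: emitted by rank_cells (line 11)
  5: emitted by rank_cells (line 16)
  6: emitted by count_flags (line 31)
  7: emitted by audit_lot (line 20)
  8: emitted by main (line 39)
A correct fix: line 22: replace `!=` with `<`.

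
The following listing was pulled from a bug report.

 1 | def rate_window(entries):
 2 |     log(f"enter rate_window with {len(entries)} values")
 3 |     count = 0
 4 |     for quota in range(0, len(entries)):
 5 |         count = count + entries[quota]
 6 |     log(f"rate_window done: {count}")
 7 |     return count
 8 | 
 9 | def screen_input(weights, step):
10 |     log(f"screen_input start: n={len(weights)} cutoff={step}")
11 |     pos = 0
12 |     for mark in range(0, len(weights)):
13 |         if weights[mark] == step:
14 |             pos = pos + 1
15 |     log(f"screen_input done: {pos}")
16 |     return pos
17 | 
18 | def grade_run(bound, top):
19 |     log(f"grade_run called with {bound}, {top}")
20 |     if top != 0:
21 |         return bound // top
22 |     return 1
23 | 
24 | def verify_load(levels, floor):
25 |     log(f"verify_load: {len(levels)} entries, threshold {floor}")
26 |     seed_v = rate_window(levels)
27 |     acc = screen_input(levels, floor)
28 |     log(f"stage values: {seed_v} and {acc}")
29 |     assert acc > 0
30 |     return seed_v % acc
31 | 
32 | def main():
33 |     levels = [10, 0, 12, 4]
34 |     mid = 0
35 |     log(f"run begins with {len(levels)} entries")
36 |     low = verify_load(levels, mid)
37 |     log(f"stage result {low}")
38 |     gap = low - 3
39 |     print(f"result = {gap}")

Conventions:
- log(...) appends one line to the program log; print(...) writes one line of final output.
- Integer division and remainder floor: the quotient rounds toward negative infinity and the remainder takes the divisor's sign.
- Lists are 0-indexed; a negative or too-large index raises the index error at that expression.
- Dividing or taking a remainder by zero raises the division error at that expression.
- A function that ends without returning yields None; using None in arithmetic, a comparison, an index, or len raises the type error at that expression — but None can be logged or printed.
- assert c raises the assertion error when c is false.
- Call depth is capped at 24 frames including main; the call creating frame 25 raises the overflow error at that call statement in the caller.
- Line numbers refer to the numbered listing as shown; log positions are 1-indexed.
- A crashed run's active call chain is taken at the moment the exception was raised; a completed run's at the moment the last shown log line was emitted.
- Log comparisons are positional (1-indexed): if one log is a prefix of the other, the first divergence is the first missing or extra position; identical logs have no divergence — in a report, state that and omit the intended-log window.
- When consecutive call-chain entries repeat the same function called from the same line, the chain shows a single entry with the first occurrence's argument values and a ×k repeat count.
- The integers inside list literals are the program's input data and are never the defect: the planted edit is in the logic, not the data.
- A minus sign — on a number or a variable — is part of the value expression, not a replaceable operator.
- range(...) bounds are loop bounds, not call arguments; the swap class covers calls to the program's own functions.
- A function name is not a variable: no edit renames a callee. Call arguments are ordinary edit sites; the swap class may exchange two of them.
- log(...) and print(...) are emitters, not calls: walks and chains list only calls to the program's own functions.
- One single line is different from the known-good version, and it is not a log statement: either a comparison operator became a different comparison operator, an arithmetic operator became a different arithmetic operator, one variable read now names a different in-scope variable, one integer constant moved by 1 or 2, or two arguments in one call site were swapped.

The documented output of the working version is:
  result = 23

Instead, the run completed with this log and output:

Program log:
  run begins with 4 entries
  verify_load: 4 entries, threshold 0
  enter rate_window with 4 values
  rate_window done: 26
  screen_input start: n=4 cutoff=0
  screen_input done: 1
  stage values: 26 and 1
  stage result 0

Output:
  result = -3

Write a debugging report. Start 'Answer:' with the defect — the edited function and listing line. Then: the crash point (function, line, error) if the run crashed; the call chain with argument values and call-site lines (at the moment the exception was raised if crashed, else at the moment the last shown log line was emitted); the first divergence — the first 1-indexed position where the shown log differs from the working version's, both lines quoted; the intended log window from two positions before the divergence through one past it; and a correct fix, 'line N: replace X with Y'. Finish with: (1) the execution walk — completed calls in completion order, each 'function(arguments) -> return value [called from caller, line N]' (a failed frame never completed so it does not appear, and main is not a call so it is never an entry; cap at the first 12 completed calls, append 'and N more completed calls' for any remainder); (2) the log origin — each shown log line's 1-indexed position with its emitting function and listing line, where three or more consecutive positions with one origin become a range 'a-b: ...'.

Answer: the defect is in verify_load at line 30.
Key observation: Everything matches until log position 8, which reads 'stage result 0' in place of 'stage result 26'.
Call chain: main.
First divergence: at position 8 the run shows 'stage result 0' where the working version logs 'stage result 26'.
Intended log window:
  6: screen_input done: 1
  7: stage values: 26 and 1
  8: stage result 26
Execution walk:
  rate_window([10, 0, 12, 4]) -> 26  [called from verify_load, line 26]
  screen_input([10, 0, 12, 4], 0) -> 1  [called from verify_load, line 27]
  verify_load([10, 0, 12, 4], 0) -> 0  [called from main, line 36]
Log origin:
  1: from main, line 35
  2: from verify_load, line 25
  3: from rate_window, line 2
  4: from rate_window, line 6
  5: from screen_input, line 10
  6: from screen_input, line 15
  7: from verify_load, line 28
  8: from main, line 37
A correct fix: line 30: replace `%` with `//`.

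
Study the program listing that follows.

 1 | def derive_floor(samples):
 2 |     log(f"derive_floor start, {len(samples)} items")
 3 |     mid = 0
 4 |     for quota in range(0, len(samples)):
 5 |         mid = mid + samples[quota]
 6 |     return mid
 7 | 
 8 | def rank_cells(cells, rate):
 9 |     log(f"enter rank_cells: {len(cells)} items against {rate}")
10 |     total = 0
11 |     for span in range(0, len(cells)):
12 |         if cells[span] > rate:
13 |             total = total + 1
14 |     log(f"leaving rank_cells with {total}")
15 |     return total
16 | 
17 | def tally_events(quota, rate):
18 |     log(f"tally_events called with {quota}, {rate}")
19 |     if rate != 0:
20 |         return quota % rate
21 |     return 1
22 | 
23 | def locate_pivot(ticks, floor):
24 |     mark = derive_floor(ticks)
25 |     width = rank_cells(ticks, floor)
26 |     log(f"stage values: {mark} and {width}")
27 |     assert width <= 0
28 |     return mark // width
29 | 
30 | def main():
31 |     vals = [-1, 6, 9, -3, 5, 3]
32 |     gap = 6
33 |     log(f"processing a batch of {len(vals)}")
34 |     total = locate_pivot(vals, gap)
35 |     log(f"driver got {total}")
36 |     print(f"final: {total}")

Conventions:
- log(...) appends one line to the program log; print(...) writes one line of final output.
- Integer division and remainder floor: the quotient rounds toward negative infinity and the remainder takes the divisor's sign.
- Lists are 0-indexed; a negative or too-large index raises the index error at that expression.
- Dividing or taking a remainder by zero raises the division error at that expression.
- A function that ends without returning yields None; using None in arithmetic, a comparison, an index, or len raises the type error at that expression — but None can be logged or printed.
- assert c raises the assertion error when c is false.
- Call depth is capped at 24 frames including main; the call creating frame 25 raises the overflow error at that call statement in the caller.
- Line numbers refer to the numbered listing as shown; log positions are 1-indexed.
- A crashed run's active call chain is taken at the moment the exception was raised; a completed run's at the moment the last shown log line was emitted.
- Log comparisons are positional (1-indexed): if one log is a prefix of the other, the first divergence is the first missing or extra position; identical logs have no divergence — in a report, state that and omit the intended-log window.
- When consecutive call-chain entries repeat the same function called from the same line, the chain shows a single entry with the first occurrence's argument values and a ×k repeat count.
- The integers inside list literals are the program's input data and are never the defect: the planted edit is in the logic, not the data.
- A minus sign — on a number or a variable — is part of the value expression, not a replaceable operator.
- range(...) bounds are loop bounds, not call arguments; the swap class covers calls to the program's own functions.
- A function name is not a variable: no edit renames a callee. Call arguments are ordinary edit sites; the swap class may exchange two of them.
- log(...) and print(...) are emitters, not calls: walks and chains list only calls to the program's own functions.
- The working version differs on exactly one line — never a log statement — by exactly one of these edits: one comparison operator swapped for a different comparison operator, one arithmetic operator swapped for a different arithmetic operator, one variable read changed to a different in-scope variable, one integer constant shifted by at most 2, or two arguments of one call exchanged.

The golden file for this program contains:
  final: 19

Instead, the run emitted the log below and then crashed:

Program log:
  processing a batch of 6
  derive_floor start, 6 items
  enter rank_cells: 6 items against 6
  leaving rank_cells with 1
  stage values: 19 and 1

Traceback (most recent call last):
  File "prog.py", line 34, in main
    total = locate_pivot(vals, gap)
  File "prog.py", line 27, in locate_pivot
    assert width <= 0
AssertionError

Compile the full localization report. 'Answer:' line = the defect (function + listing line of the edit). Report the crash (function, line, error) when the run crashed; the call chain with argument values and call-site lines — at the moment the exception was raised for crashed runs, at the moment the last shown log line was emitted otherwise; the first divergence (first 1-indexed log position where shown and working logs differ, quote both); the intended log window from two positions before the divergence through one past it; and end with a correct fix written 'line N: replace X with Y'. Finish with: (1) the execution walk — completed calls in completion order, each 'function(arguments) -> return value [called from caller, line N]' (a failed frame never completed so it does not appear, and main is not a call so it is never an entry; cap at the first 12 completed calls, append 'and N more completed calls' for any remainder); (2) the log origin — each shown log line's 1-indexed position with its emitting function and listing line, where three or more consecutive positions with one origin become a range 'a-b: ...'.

Answer: the defect is in locate_pivot at line 27.
Key observation: After 5 matching log lines the faulty run goes silent, while the working version continues with 'driver got 19'.
Crash: locate_pivot, line 27, AssertionError.
Call chain: main -> locate_pivot([-1, 6, 9, -3, 5, 3], 6) (called at line 34).
First divergence: position 6; the shown log stops at 5 lines while the working version next logs 'driver got 19'.
Intended log window:
  4: leaving rank_cells with 1
  5: stage values: 19 and 1
  6: driver got 19
Execution walk:
  derive_floor([-1, 6, 9, -3, 5, 3]) -> 19  [called from locate_pivot, line 24]
  rank_cells([-1, 6, 9, -3, 5, 3], 6) -> 1  [called from locate_pivot, line 25]
Log origins:
  1: emitted by main (line 33)
  2: emitted by derive_floor (line 2)
  3: emitted by rank_cells (line 9)
  4: emitted by rank_cells (line 14)
  5: emitted by locate_pivot (line 26)
A correct fix: line 27: replace `<=` with `>`.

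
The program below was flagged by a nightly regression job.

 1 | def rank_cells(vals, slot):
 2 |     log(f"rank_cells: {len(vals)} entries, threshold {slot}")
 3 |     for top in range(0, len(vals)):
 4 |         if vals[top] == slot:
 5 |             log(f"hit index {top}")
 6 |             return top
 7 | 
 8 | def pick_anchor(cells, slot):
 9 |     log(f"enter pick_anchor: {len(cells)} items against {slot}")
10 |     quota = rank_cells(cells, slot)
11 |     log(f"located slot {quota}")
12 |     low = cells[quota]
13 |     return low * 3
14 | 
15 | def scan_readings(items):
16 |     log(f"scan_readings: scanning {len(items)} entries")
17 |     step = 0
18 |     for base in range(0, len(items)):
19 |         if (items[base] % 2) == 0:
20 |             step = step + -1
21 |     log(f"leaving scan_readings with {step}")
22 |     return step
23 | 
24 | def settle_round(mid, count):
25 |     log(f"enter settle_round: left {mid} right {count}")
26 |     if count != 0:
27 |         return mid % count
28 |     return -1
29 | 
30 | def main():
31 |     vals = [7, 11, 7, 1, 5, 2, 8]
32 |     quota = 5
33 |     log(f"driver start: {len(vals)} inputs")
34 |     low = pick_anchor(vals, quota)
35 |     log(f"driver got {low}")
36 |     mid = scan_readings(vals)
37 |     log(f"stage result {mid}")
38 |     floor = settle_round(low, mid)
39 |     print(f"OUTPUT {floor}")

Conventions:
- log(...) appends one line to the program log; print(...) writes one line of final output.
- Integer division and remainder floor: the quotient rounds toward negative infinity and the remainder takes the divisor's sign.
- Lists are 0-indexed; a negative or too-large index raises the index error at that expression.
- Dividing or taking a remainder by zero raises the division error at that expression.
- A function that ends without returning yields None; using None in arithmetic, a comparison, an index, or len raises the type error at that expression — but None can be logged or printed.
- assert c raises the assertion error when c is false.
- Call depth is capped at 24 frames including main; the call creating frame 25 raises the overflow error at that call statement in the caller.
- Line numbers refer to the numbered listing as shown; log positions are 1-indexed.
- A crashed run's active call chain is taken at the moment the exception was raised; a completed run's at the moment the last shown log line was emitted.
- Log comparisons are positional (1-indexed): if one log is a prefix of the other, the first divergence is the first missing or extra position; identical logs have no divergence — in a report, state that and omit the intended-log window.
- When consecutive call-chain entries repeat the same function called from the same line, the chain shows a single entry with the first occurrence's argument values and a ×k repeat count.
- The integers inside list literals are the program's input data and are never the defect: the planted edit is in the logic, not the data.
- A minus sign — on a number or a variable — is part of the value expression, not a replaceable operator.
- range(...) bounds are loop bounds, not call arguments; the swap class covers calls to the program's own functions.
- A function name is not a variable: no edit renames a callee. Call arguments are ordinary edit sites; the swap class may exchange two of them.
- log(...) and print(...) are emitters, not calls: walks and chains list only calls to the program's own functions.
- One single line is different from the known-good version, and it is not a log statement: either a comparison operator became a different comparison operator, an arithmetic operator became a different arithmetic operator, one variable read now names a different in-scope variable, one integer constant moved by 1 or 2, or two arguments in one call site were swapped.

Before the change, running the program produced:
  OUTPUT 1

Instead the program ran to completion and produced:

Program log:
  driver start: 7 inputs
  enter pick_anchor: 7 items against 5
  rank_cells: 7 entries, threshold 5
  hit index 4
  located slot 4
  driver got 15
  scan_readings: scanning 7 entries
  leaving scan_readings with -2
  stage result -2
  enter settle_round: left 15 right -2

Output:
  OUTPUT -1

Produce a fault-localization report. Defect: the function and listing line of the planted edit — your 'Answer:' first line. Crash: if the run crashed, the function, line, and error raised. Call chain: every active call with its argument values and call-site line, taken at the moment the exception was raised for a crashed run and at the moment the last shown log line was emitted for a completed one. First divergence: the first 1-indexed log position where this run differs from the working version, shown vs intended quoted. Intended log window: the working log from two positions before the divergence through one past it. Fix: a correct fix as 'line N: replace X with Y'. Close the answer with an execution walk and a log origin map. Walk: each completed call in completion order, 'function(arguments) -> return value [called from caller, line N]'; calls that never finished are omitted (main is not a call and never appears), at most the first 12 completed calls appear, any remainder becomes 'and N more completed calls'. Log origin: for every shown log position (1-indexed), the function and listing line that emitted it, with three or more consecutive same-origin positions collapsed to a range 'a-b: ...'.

Answer: the defect is in scan_readings at line 20.
Core observation: The earliest visible damage is log position 8 — 'leaving scan_readings with -2' rather than the intended 'leaving scan_readings with 2'.
Call chain: main -> settle_round(15, -2) (called at line 38).
First divergence: position 8; shown 'leaving scan_readings with -2' vs intended 'leaving scan_readings with 2'.
Intended log window:
  6: driver got 15
  7: scan_readings: scanning 7 entries
  8: leaving scan_readings with 2
  9: stage result 2
Execution walk:
  rank_cells([7, 11, 7, 1, 5, 2, 8], 5) -> 4  [called from pick_anchor, line 10]
  pick_anchor([7, 11, 7, 1, 5, 2, 8], 5) -> 15  [called from main, line 34]
  scan_readings([7, 11, 7, 1, 5, 2, 8]) -> -2  [called from main, line 36]
  settle_round(15, -2) -> -1  [called from main, line 38]
Log origin:
  1: emitted by main (line 33)
  2: emitted by pick_anchor (line 9)
  3: emitted by rank_cells (line 2)
  4: emitted by rank_cells (line 5)
  5: emitted by pick_anchor (line 11)
  6: emitted by main (line 35)
  7: emitted by scan_readings (line 16)
  8: emitted by scan_readings (line 21)
  9: emitted by main (line 37)
  10: emitted by settle_round (line 25)
A correct fix: line 20: replace `-1` with `1`.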